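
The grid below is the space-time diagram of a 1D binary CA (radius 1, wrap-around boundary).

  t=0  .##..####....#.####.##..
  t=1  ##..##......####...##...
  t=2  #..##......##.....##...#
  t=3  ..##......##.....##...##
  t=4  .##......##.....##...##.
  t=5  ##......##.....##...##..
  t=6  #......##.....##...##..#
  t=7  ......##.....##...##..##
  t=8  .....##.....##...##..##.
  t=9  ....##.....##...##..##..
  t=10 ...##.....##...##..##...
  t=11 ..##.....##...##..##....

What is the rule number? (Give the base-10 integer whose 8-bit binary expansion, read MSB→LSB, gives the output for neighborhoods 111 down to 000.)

46

  ###|.  b7=0 t=0,i=6
  ##.|.  b6=0 t=0,i=2
  #.#|#  b5=1 t=0,i=14
  #..|.  b4=0 t=0,i=3
  .##|#  b3=1 t=0,i=1
  .#.|#  b2=1 t=0,i=13
  ..#|#  b1=1 t=0,i=0
  ...|.  b0=0 t=0,i=10
  bits 00101110 = 46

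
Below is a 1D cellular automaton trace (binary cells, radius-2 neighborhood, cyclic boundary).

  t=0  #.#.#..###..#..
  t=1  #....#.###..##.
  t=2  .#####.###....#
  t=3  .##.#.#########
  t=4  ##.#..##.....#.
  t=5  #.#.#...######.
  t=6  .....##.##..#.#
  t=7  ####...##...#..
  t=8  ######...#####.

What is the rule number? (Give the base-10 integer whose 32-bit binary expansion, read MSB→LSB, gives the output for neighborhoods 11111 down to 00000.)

1573110711

  nb #####: next=.  (t=2,i=3, bit31=0)
  nb ####.: next=#  (t=2,i=4, bit30=1)
  nb ###.#: next=.  (t=2,i=5, bit29=0)
  nb ###..: next=#  (t=0,i=9, bit28=1)
  nb ##.##: next=#  (t=2,i=6, bit27=1)
  nb ##.#.: next=#  (t=1,i=14, bit26=1)
  nb ##..#: next=.  (t=0,i=10, bit25=0)
  nb ##...: next=#  (t=2,i=10, bit24=1)
  nb #.###: next=#  (t=1,i=7, bit23=1)
  nb #.##.: next=#  (t=3,i=1, bit22=1)
  nb #.#.#: next=.  (t=0,i=2, bit21=0)
  nb #.#..: next=.  (t=0,i=4, bit20=0)
  nb #..##: next=.  (t=0,i=6, bit19=0)
  nb #..#.: next=.  (t=0,i=11, bit18=0)
  nb #...#: next=#  (t=5,i=6, bit17=1)
  nb #....: next=#  (t=1,i=2, bit16=1)
  nb .####: next=#  (t=2,i=2, bit15=1)
  nb .###.: next=#  (t=0,i=8, bit14=1)
  nb .##.#: next=.  (t=1,i=13, bit13=0)
  nb .##..: next=.  (t=4,i=7, bit12=0)
  nb .#.##: next=.  (t=1,i=6, bit11=0)
  nb .#.#.: next=.  (t=0,i=1, bit10=0)
  nb .#..#: next=#  (t=0,i=5, bit9=1)
  nb .#...: next=#  (t=1,i=1, bit8=1)
  nb ..###: next=#  (t=0,i=7, bit7=1)
  nb ..##.: next=.  (t=1,i=12, bit6=0)
  nb ..#.#: next=#  (t=0,i=0, bit5=1)
  nb ..#..: next=#  (t=0,i=12, bit4=1)
  nb ...##: next=.  (t=5,i=7, bit3=0)
  nb ...#.: next=#  (t=1,i=4, bit2=1)
  nb ....#: next=#  (t=1,i=3, bit1=1)
  nb .....: next=#  (t=4,i=10, bit0=1)
  bits 01011101110000111100001110110111 = 1573110711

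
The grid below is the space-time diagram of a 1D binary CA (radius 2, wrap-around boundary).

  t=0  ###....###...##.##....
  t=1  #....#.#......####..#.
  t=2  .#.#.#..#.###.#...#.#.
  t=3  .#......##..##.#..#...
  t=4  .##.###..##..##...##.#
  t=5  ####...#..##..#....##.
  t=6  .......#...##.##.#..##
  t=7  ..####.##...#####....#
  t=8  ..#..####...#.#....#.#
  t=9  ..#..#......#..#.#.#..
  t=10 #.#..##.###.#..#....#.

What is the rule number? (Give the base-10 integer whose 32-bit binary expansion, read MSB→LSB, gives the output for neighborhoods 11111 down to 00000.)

  #####|#  b31=1 t=7,i=14
  ####.|.  b30=0 t=1,i=16
  ###.#|#  b29=1 t=2,i=12
  ###..|.  b28=0 t=0,i=2
  ##.##|#  b27=1 t=0,i=15
  ##.#.|#  b26=1 t=2,i=13
  ##..#|#  b25=1 t=1,i=18
  ##...|.  b24=0 t=0,i=3
  #.###|.  b23=0 t=2,i=10
  #.##.|#  b22=1 t=0,i=16
  #.#.#|.  b21=0 t=2,i=3
  #.#..|.  b20=0 t=1,i=0
  #..##|.  b19=0 t=3,i=11
  #..#.|.  b18=0 t=1,i=19
  #...#|.  b17=0 t=0,i=11
  #....|.  b16=0 t=0,i=4
  .####|.  b15=0 t=1,i=15
  .###.|.  b14=0 t=0,i=1
  .##.#|#  b13=1 t=0,i=14
  .##..|#  b12=1 t=0,i=17
  .#.##|#  b11=1 t=2,i=9
  .#.#.|.  b10=0 t=1,i=6
  .#..#|.  b9=0 t=2,i=6
  .#...|#  b8=1 t=1,i=1
  ..###|#  b7=1 t=0,i=0
  ..##.|.  b6=0 t=0,i=13
  ..#.#|#  b5=1 t=1,i=5
  ..#..|#  b4=1 t=3,i=1
  ...##|.  b3=0 t=0,i=6
  ...#.|.  b2=0 t=1,i=4
  ....#|#  b1=1 t=0,i=5
  .....|#  b0=1 t=1,i=10
  bits 10101110010000000011100110110011 = 2923444659

2923444659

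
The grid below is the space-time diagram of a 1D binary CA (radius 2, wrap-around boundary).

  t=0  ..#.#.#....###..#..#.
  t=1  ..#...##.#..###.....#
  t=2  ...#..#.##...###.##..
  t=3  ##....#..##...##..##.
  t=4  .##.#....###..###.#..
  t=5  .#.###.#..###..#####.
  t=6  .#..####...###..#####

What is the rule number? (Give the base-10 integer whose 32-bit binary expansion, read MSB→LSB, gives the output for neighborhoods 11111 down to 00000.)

4145074531

  ##### -> #   bit 31 = 1  t=5,i=17
  ####. -> #   bit 30 = 1  t=5,i=18
  ###.# -> #   bit 29 = 1  t=2,i=15
  ###.. -> #   bit 28 = 1  t=0,i=13
  ##.## -> .   bit 27 = 0  t=2,i=16
  ##.#. -> #   bit 26 = 1  t=1,i=8
  ##..# -> #   bit 25 = 1  t=0,i=14
  ##... -> #   bit 24 = 1  t=1,i=15
  #.### -> .   bit 23 = 0  t=5,i=3
  #.##. -> .   bit 22 = 0  t=2,i=8
  #.#.# -> .   bit 21 = 0  t=0,i=4
  #.#.. -> #   bit 20 = 1  t=0,i=6
  #..## -> .   bit 19 = 0  t=1,i=11
  #..#. -> .   bit 18 = 0  t=0,i=15
  #...# -> .   bit 17 = 0  t=0,i=0
  #.... -> .   bit 16 = 0  t=0,i=8
  .#### -> #   bit 15 = 1  t=5,i=16
  .###. -> #   bit 14 = 1  t=0,i=12
  .##.# -> .   bit 13 = 0  t=1,i=7
  .##.. -> #   bit 12 = 1  t=2,i=9
  .#.## -> .   bit 11 = 0  t=2,i=7
  .#.#. -> .   bit 10 = 0  t=0,i=3
  .#..# -> .   bit 9 = 0  t=0,i=17
  .#... -> #   bit 8 = 1  t=0,i=7
  ..### -> .   bit 7 = 0  t=0,i=11
  ..##. -> #   bit 6 = 1  t=1,i=6
  ..#.# -> #   bit 5 = 1  t=0,i=2
  ..#.. -> .   bit 4 = 0  t=0,i=16
  ...## -> .   bit 3 = 0  t=0,i=10
  ...#. -> .   bit 2 = 0  t=0,i=1
  ....# -> #   bit 1 = 1  t=0,i=9
  ..... -> #   bit 0 = 1  t=1,i=17
  bits 11110111000100001101000101100011 = 4145074531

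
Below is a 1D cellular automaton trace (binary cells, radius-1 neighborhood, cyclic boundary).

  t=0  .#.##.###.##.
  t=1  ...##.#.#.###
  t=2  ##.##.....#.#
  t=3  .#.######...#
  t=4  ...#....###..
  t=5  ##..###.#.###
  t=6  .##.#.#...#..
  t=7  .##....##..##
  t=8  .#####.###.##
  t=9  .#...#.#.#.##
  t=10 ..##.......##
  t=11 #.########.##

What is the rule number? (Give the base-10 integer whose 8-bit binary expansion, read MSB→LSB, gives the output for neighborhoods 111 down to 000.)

89

  ### -> .   bit 7 = 0  t=0,i=7
  ##. -> #   bit 6 = 1  t=0,i=4
  #.# -> .   bit 5 = 0  t=0,i=2
  #.. -> #   bit 4 = 1  t=0,i=12
  .## -> #   bit 3 = 1  t=0,i=3
  .#. -> .   bit 2 = 0  t=0,i=1
  ..# -> .   bit 1 = 0  t=0,i=0
  ... -> #   bit 0 = 1  t=1,i=1
  bits 01011001 = 89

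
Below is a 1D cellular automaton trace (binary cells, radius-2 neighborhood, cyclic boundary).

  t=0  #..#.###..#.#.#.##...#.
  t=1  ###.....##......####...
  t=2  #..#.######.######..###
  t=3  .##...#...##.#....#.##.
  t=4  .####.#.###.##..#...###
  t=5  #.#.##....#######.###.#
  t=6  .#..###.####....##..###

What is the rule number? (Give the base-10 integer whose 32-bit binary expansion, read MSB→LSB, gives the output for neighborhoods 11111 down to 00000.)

794202843

  ##### -> .   bit 31 = 0  t=2,i=7
  ####. -> .   bit 30 = 0  t=1,i=18
  ###.# -> #   bit 29 = 1  t=2,i=10
  ###.. -> .   bit 28 = 0  t=0,i=7
  ##.## -> #   bit 27 = 1  t=2,i=11
  ##.#. -> #   bit 26 = 1  t=3,i=12
  ##..# -> #   bit 25 = 1  t=0,i=8
  ##... -> #   bit 24 = 1  t=0,i=18
  #.### -> .   bit 23 = 0  t=0,i=5
  #.##. -> #   bit 22 = 1  t=0,i=16
  #.#.# -> .   bit 21 = 0  t=0,i=12
  #.#.. -> #   bit 20 = 1  t=0,i=0
  #..## -> .   bit 19 = 0  t=2,i=19
  #..#. -> #   bit 18 = 1  t=0,i=2
  #...# -> #   bit 17 = 1  t=0,i=19
  #.... -> .   bit 16 = 0  t=1,i=4
  .#### -> #   bit 15 = 1  t=1,i=17
  .###. -> .   bit 14 = 0  t=0,i=6
  .##.# -> .   bit 13 = 0  t=3,i=11
  .##.. -> #   bit 12 = 1  t=0,i=17
  .#.## -> .   bit 11 = 0  t=0,i=4
  .#.#. -> .   bit 10 = 0  t=0,i=11
  .#..# -> #   bit 9 = 1  t=0,i=1
  .#... -> .   bit 8 = 0  t=3,i=7
  ..### -> #   bit 7 = 1  t=1,i=0
  ..##. -> #   bit 6 = 1  t=1,i=8
  ..#.# -> .   bit 5 = 0  t=0,i=3
  ..#.. -> #   bit 4 = 1  t=3,i=6
  ...## -> #   bit 3 = 1  t=1,i=7
  ...#. -> .   bit 2 = 0  t=0,i=20
  ....# -> #   bit 1 = 1  t=1,i=6
  ..... -> #   bit 0 = 1  t=1,i=5
  bits 00101111010101101001001011011011 = 794202843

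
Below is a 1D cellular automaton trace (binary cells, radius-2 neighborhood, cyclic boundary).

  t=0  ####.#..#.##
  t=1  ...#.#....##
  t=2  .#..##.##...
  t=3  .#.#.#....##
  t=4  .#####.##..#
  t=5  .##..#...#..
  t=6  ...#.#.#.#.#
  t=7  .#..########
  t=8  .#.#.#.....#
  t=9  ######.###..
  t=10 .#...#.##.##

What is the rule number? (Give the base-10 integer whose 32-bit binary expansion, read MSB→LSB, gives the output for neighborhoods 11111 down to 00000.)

  [31] ##### => .  t=0,i=0
  [30] ####. => .  t=0,i=2
  [29] ###.# => #  t=0,i=3
  [28] ###.. => .  t=9,i=9
  [27] ##.## => .  t=2,i=6
  [26] ##.#. => .  t=0,i=4
  [25] ##..# => #  t=4,i=9
  [24] ##... => .  t=1,i=0
  [23] #.### => #  t=0,i=10
  [22] #.##. => .  t=2,i=7
  [21] #.#.# => #  t=3,i=1
  [20] #.#.. => #  t=0,i=5
  [19] #..## => #  t=2,i=3
  [18] #..#. => .  t=0,i=7
  [17] #...# => #  t=1,i=1
  [16] #.... => #  t=1,i=7
  [15] .#### => #  t=0,i=11
  [14] .###. => #  t=9,i=8
  [13] .##.# => #  t=2,i=5
  [12] .##.. => .  t=1,i=11
  [11] .#.## => .  t=0,i=9
  [10] .#.#. => #  t=1,i=4
  [9] .#..# => .  t=0,i=6
  [8] .#... => .  t=1,i=6
  [7] ..### => .  t=7,i=4
  [6] ..##. => .  t=1,i=10
  [5] ..#.# => .  t=0,i=8
  [4] ..#.. => #  t=2,i=1
  [3] ...## => .  t=1,i=9
  [2] ...#. => .  t=1,i=2
  [1] ....# => #  t=1,i=8
  [0] ..... => #  t=8,i=8
  bits 00100010101110111110010000010011 = 582738963

582738963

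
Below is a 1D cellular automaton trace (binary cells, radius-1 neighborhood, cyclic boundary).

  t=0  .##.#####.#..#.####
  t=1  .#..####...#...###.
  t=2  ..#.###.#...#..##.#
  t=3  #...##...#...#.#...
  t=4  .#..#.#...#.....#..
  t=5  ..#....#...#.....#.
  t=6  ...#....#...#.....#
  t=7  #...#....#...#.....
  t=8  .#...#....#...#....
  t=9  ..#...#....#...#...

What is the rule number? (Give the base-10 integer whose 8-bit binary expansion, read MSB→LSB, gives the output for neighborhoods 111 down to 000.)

  ### -> #   bit 7 = 1  t=0,i=5
  ##. -> .   bit 6 = 0  t=0,i=2
  #.# -> .   bit 5 = 0  t=0,i=0
  #.. -> #   bit 4 = 1  t=0,i=11
  .## -> #   bit 3 = 1  t=0,i=1
  .#. -> .   bit 2 = 0  t=0,i=10
  ..# -> .   bit 1 = 0  t=0,i=12
  ... -> .   bit 0 = 0  t=1,i=9
  bits 10011000 = 152

152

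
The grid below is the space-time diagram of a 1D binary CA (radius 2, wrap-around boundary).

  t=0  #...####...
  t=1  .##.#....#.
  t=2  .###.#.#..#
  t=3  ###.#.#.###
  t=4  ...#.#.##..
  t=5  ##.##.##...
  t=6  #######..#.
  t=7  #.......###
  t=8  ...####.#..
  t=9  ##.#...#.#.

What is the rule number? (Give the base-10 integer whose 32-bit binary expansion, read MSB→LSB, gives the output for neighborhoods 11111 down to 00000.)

214331363

  ##### -> .   bit 31 = 0  t=3,i=0
  ####. -> .   bit 30 = 0  t=0,i=6
  ###.# -> .   bit 29 = 0  t=2,i=3
  ###.. -> .   bit 28 = 0  t=0,i=7
  ##.## -> #   bit 27 = 1  t=5,i=2
  ##.#. -> #   bit 26 = 1  t=1,i=3
  ##..# -> .   bit 25 = 0  t=6,i=7
  ##... -> .   bit 24 = 0  t=0,i=8
  #.### -> #   bit 23 = 1  t=2,i=1
  #.##. -> #   bit 22 = 1  t=4,i=7
  #.#.# -> .   bit 21 = 0  t=2,i=5
  #.#.. -> .   bit 20 = 0  t=1,i=4
  #..## -> .   bit 19 = 0  t=1,i=0
  #..#. -> #   bit 18 = 1  t=2,i=9
  #...# -> #   bit 17 = 1  t=0,i=2
  #.... -> .   bit 16 = 0  t=1,i=6
  .#### -> .   bit 15 = 0  t=0,i=5
  .###. -> #   bit 14 = 1  t=2,i=2
  .##.# -> #   bit 13 = 1  t=1,i=2
  .##.. -> .   bit 12 = 0  t=4,i=8
  .#.## -> #   bit 11 = 1  t=2,i=0
  .#.#. -> #   bit 10 = 1  t=2,i=6
  .#..# -> #   bit 9 = 1  t=1,i=10
  .#... -> #   bit 8 = 1  t=0,i=1
  ..### -> #   bit 7 = 1  t=0,i=4
  ..##. -> #   bit 6 = 1  t=1,i=1
  ..#.# -> #   bit 5 = 1  t=2,i=10
  ..#.. -> .   bit 4 = 0  t=0,i=0
  ...## -> .   bit 3 = 0  t=0,i=3
  ...#. -> .   bit 2 = 0  t=0,i=10
  ....# -> #   bit 1 = 1  t=1,i=7
  ..... -> #   bit 0 = 1  t=4,i=0
  bits 00001100110001100110111111100011 = 214331363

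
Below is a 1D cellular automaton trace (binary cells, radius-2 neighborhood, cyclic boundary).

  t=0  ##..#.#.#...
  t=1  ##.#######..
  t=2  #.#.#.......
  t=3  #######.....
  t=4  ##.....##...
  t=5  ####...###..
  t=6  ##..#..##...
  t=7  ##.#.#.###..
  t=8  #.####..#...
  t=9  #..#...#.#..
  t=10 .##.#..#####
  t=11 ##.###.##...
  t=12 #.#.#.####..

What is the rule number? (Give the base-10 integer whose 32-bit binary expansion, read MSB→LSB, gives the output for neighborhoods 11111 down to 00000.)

  nb #####: next=.  (t=1,i=5, bit31=0)
  nb ####.: next=.  (t=1,i=8, bit30=0)
  nb ###.#: next=.  (t=10,i=11, bit29=0)
  nb ###..: next=.  (t=1,i=9, bit28=0)
  nb ##.##: next=#  (t=1,i=2, bit27=1)
  nb ##.#.: next=#  (t=7,i=2, bit26=1)
  nb ##..#: next=.  (t=0,i=2, bit25=0)
  nb ##...: next=#  (t=3,i=7, bit24=1)
  nb #.###: next=.  (t=1,i=3, bit23=0)
  nb #.##.: next=#  (t=10,i=1, bit22=1)
  nb #.#.#: next=#  (t=0,i=6, bit21=1)
  nb #.#..: next=#  (t=0,i=8, bit20=1)
  nb #..##: next=.  (t=1,i=11, bit19=0)
  nb #..#.: next=#  (t=0,i=3, bit18=1)
  nb #...#: next=.  (t=0,i=10, bit17=0)
  nb #....: next=#  (t=2,i=6, bit16=1)
  nb .####: next=#  (t=1,i=4, bit15=1)
  nb .###.: next=#  (t=5,i=8, bit14=1)
  nb .##.#: next=.  (t=1,i=1, bit13=0)
  nb .##..: next=#  (t=0,i=1, bit12=1)
  nb .#.##: next=.  (t=7,i=6, bit11=0)
  nb .#.#.: next=#  (t=0,i=5, bit10=1)
  nb .#..#: next=#  (t=6,i=5, bit9=1)
  nb .#...: next=#  (t=0,i=9, bit8=1)
  nb ..###: next=#  (t=3,i=0, bit7=1)
  nb ..##.: next=#  (t=0,i=0, bit6=1)
  nb ..#.#: next=#  (t=0,i=4, bit5=1)
  nb ..#..: next=.  (t=6,i=4, bit4=0)
  nb ...##: next=.  (t=0,i=11, bit3=0)
  nb ...#.: next=.  (t=2,i=11, bit2=0)
  nb ....#: next=.  (t=2,i=10, bit1=0)
  nb .....: next=.  (t=2,i=7, bit0=0)
  bits 00001101011101011101011111100000 = 225826784

225826784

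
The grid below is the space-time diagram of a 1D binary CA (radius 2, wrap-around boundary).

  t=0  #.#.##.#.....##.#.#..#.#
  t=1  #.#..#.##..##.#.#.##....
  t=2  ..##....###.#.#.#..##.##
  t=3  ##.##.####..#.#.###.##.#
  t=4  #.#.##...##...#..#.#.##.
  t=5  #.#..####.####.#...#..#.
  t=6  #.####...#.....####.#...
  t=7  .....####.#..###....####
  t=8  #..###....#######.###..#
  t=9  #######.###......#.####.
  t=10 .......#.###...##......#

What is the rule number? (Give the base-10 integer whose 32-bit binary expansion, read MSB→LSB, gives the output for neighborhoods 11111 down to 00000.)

456815502

  #####|.  b31=0 t=8,i=12
  ####.|.  b30=0 t=3,i=8
  ###.#|.  b29=0 t=2,i=10
  ###..|#  b28=1 t=3,i=9
  ##.##|#  b27=1 t=2,i=21
  ##.#.|.  b26=0 t=0,i=1
  ##..#|#  b25=1 t=1,i=9
  ##...|#  b24=1 t=1,i=20
  #.###|.  b23=0 t=3,i=6
  #.##.|.  b22=0 t=0,i=4
  #.#.#|#  b21=1 t=0,i=2
  #.#..|#  b20=1 t=0,i=7
  #..##|#  b19=1 t=1,i=10
  #..#.|.  b18=0 t=0,i=20
  #...#|#  b17=1 t=4,i=7
  #....|.  b16=0 t=0,i=9
  .####|.  b15=0 t=3,i=7
  .###.|#  b14=1 t=2,i=9
  .##.#|#  b13=1 t=0,i=0
  .##..|#  b12=1 t=1,i=8
  .#.##|.  b11=0 t=0,i=3
  .#.#.|.  b10=0 t=0,i=17
  .#..#|#  b9=1 t=0,i=19
  .#...|#  b8=1 t=0,i=8
  ..###|#  b7=1 t=2,i=8
  ..##.|.  b6=0 t=0,i=13
  ..#.#|.  b5=0 t=0,i=21
  ..#..|.  b4=0 t=4,i=14
  ...##|#  b3=1 t=0,i=12
  ...#.|#  b2=1 t=1,i=23
  ....#|#  b1=1 t=0,i=11
  .....|.  b0=0 t=0,i=10
  bits 00011011001110100111001110001110 = 456815502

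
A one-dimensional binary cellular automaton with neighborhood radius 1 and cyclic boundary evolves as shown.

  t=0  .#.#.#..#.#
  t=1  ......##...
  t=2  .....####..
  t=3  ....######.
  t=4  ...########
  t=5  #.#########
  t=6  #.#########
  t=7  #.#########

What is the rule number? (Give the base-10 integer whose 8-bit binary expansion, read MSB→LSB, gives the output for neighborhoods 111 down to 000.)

218

  ### -> #   bit 7 = 1  t=2,i=6
  ##. -> #   bit 6 = 1  t=1,i=7
  #.# -> .   bit 5 = 0  t=0,i=0
  #.. -> #   bit 4 = 1  t=0,i=6
  .## -> #   bit 3 = 1  t=1,i=6
  .#. -> .   bit 2 = 0  t=0,i=1
  ..# -> #   bit 1 = 1  t=0,i=7
  ... -> .   bit 0 = 0  t=1,i=0
  bits 11011010 = 218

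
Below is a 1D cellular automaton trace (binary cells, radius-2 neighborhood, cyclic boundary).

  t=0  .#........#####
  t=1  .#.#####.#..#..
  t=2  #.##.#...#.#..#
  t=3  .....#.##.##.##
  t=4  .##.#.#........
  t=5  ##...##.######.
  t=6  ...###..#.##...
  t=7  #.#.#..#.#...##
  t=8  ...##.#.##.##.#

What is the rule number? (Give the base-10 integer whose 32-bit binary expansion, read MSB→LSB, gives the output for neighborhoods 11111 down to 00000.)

  #####|#  b31=1 t=0,i=12
  ####.|.  b30=0 t=0,i=13
  ###.#|.  b29=0 t=0,i=14
  ###..|.  b28=0 t=6,i=5
  ##.##|.  b27=0 t=2,i=1
  ##.#.|.  b26=0 t=0,i=0
  ##..#|.  b25=0 t=6,i=6
  ##...|.  b24=0 t=3,i=0
  #.###|#  b23=1 t=1,i=3
  #.##.|.  b22=0 t=2,i=2
  #.#.#|.  b21=0 t=4,i=4
  #.#..|#  b20=1 t=0,i=1
  #..##|#  b19=1 t=2,i=13
  #..#.|#  b18=1 t=1,i=11
  #...#|#  b17=1 t=1,i=14
  #....|#  b16=1 t=0,i=3
  .####|.  b15=0 t=0,i=11
  .###.|#  b14=1 t=6,i=4
  .##.#|.  b13=0 t=2,i=0
  .##..|.  b12=0 t=3,i=14
  .#.##|#  b11=1 t=1,i=2
  .#.#.|#  b10=1 t=2,i=10
  .#..#|.  b9=0 t=1,i=10
  .#...|.  b8=0 t=0,i=2
  ..###|.  b7=0 t=0,i=10
  ..##.|#  b6=1 t=2,i=14
  ..#.#|.  b5=0 t=1,i=1
  ..#..|.  b4=0 t=1,i=12
  ...##|#  b3=1 t=0,i=9
  ...#.|#  b2=1 t=1,i=0
  ....#|.  b1=0 t=0,i=8
  .....|#  b0=1 t=0,i=4
  bits 10000000100111110100110001001101 = 2157923405

2157923405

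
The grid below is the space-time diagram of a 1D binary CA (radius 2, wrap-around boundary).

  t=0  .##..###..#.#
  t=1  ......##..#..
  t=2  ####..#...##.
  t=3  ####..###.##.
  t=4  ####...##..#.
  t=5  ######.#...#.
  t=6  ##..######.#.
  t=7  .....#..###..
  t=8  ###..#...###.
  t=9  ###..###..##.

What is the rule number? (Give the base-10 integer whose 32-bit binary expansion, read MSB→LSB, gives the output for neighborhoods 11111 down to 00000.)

1972560241

  ##### -> .   bit 31 = 0  t=5,i=2
  ####. -> #   bit 30 = 1  t=2,i=2
  ###.# -> #   bit 29 = 1  t=3,i=8
  ###.. -> #   bit 28 = 1  t=0,i=7
  ##.## -> .   bit 27 = 0  t=2,i=12
  ##.#. -> #   bit 26 = 1  t=5,i=6
  ##..# -> .   bit 25 = 0  t=0,i=3
  ##... -> #   bit 24 = 1  t=4,i=4
  #.### -> #   bit 23 = 1  t=2,i=0
  #.##. -> .   bit 22 = 0  t=0,i=1
  #.#.# -> .   bit 21 = 0  t=0,i=12
  #.#.. -> #   bit 20 = 1  t=5,i=7
  #..## -> .   bit 19 = 0  t=0,i=4
  #..#. -> .   bit 18 = 0  t=0,i=9
  #...# -> #   bit 17 = 1  t=2,i=8
  #.... -> .   bit 16 = 0  t=1,i=12
  .#### -> #   bit 15 = 1  t=2,i=1
  .###. -> #   bit 14 = 1  t=0,i=6
  .##.# -> #   bit 13 = 1  t=2,i=11
  .##.. -> .   bit 12 = 0  t=0,i=2
  .#.## -> .   bit 11 = 0  t=0,i=0
  .#.#. -> .   bit 10 = 0  t=0,i=11
  .#..# -> .   bit 9 = 0  t=7,i=6
  .#... -> #   bit 8 = 1  t=1,i=11
  ..### -> .   bit 7 = 0  t=0,i=5
  ..##. -> #   bit 6 = 1  t=1,i=6
  ..#.# -> #   bit 5 = 1  t=0,i=10
  ..#.. -> #   bit 4 = 1  t=1,i=10
  ...## -> .   bit 3 = 0  t=1,i=5
  ...#. -> .   bit 2 = 0  t=5,i=10
  ....# -> .   bit 1 = 0  t=1,i=4
  ..... -> #   bit 0 = 1  t=1,i=0
  bits 01110101100100101110000101110001 = 1972560241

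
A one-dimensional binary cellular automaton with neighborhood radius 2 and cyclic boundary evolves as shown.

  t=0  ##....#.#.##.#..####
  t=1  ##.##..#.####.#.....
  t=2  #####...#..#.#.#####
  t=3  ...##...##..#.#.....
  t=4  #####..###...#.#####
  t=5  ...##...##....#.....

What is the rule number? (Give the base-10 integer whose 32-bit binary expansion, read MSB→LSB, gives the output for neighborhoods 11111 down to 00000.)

1547796315

  nb #####: next=.  (t=0,i=18, bit31=0)
  nb ####.: next=#  (t=0,i=0, bit30=1)
  nb ###.#: next=.  (t=1,i=12, bit29=0)
  nb ###..: next=#  (t=0,i=1, bit28=1)
  nb ##.##: next=#  (t=1,i=2, bit27=1)
  nb ##.#.: next=#  (t=0,i=12, bit26=1)
  nb ##..#: next=.  (t=1,i=5, bit25=0)
  nb ##...: next=.  (t=0,i=2, bit24=0)
  nb #.###: next=.  (t=1,i=9, bit23=0)
  nb #.##.: next=#  (t=0,i=10, bit22=1)
  nb #.#.#: next=.  (t=0,i=8, bit21=0)
  nb #.#..: next=.  (t=0,i=13, bit20=0)
  nb #..##: next=.  (t=0,i=15, bit19=0)
  nb #..#.: next=.  (t=1,i=6, bit18=0)
  nb #...#: next=.  (t=2,i=6, bit17=0)
  nb #....: next=#  (t=0,i=3, bit16=1)
  nb .####: next=.  (t=0,i=17, bit15=0)
  nb .###.: next=#  (t=4,i=8, bit14=1)
  nb .##.#: next=#  (t=0,i=11, bit13=1)
  nb .##..: next=#  (t=1,i=4, bit12=1)
  nb .#.##: next=#  (t=0,i=9, bit11=1)
  nb .#.#.: next=#  (t=0,i=7, bit10=1)
  nb .#..#: next=#  (t=0,i=14, bit9=1)
  nb .#...: next=#  (t=1,i=15, bit8=1)
  nb ..###: next=.  (t=0,i=16, bit7=0)
  nb ..##.: next=#  (t=1,i=0, bit6=1)
  nb ..#.#: next=.  (t=0,i=6, bit5=0)
  nb ..#..: next=#  (t=2,i=8, bit4=1)
  nb ...##: next=#  (t=1,i=19, bit3=1)
  nb ...#.: next=.  (t=0,i=5, bit2=0)
  nb ....#: next=#  (t=0,i=4, bit1=1)
  nb .....: next=#  (t=1,i=17, bit0=1)
  bits 01011100010000010111111101011011 = 1547796315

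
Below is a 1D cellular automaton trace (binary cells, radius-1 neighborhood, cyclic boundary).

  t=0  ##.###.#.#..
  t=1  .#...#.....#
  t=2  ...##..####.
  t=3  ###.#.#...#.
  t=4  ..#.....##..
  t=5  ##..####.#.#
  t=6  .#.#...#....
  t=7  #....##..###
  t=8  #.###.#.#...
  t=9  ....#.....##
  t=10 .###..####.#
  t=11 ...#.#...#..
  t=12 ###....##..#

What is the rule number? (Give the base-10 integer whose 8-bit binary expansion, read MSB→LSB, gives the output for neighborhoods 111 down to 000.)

67

  [7] ### => .  t=0,i=4
  [6] ##. => #  t=0,i=1
  [5] #.# => .  t=0,i=2
  [4] #.. => .  t=0,i=10
  [3] .## => .  t=0,i=0
  [2] .#. => .  t=0,i=7
  [1] ..# => #  t=0,i=11
  [0] ... => #  t=1,i=3
  bits 01000011 = 67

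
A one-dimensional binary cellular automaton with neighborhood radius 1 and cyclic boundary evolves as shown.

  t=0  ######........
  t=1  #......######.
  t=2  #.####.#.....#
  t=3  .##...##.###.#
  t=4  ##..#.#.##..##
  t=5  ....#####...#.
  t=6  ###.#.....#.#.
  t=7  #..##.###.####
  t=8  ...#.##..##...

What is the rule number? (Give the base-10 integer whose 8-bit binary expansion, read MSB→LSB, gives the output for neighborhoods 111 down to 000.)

45

  ### -> .   bit 7 = 0  t=0,i=1
  ##. -> .   bit 6 = 0  t=0,i=5
  #.# -> #   bit 5 = 1  t=1,i=13
  #.. -> .   bit 4 = 0  t=0,i=6
  .## -> #   bit 3 = 1  t=0,i=0
  .#. -> #   bit 2 = 1  t=1,i=0
  ..# -> .   bit 1 = 0  t=0,i=13
  ... -> #   bit 0 = 1  t=0,i=7
  bits 00101101 = 45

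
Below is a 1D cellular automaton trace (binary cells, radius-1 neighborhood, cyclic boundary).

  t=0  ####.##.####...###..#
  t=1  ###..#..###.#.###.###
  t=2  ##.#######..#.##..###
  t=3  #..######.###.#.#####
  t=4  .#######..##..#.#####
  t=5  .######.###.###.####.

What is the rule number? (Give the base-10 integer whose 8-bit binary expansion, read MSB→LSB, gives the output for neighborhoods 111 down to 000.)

  nb ###: next=#  (t=0,i=0, bit7=1)
  nb ##.: next=.  (t=0,i=3, bit6=0)
  nb #.#: next=.  (t=0,i=4, bit5=0)
  nb #..: next=#  (t=0,i=12, bit4=1)
  nb .##: next=#  (t=0,i=5, bit3=1)
  nb .#.: next=#  (t=1,i=5, bit2=1)
  nb ..#: next=#  (t=0,i=14, bit1=1)
  nb ...: next=.  (t=0,i=13, bit0=0)
  bits 10011110 = 158

158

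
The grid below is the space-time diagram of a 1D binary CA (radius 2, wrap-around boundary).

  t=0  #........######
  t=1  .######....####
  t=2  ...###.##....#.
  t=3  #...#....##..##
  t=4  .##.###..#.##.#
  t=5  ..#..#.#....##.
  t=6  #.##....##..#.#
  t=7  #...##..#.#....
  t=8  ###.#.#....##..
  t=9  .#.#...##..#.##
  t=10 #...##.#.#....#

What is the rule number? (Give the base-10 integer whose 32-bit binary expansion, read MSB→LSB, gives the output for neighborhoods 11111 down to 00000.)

  #####|#  b31=1 t=0,i=11
  ####.|#  b30=1 t=0,i=14
  ###.#|.  b29=0 t=1,i=14
  ###..|.  b28=0 t=0,i=0
  ##.##|.  b27=0 t=1,i=0
  ##.#.|#  b26=1 t=4,i=13
  ##..#|#  b25=1 t=3,i=11
  ##...|#  b24=1 t=0,i=1
  #.###|.  b23=0 t=1,i=1
  #.##.|.  b22=0 t=2,i=7
  #.#.#|.  b21=0 t=4,i=14
  #.#..|.  b20=0 t=5,i=7
  #..##|#  b19=1 t=3,i=12
  #..#.|.  b18=0 t=4,i=8
  #...#|#  b17=1 t=3,i=2
  #....|#  b16=1 t=0,i=2
  .####|.  b15=0 t=0,i=10
  .###.|#  b14=1 t=2,i=4
  .##.#|#  b13=1 t=4,i=2
  .##..|.  b12=0 t=2,i=8
  .#.##|.  b11=0 t=4,i=0
  .#.#.|.  b10=0 t=5,i=6
  .#..#|#  b9=1 t=5,i=3
  .#...|#  b8=1 t=2,i=14
  ..###|.  b7=0 t=0,i=9
  ..##.|#  b6=1 t=3,i=9
  ..#.#|.  b5=0 t=4,i=9
  ..#..|#  b4=1 t=2,i=13
  ...##|.  b3=0 t=0,i=8
  ...#.|.  b2=0 t=2,i=12
  ....#|.  b1=0 t=0,i=7
  .....|#  b0=1 t=0,i=3
  bits 11000111000010110110001101010001 = 3339412305

3339412305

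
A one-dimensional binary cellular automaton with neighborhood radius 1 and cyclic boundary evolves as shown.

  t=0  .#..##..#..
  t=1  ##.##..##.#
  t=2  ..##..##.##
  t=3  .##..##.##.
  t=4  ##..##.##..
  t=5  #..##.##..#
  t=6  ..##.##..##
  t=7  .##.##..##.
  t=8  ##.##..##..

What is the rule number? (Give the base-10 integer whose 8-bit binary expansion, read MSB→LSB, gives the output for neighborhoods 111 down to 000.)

47

  ###|.  b7=0 t=1,i=0
  ##.|.  b6=0 t=0,i=5
  #.#|#  b5=1 t=1,i=2
  #..|.  b4=0 t=0,i=2
  .##|#  b3=1 t=0,i=4
  .#.|#  b2=1 t=0,i=1
  ..#|#  b1=1 t=0,i=0
  ...|#  b0=1 t=0,i=10
  bits 00101111 = 47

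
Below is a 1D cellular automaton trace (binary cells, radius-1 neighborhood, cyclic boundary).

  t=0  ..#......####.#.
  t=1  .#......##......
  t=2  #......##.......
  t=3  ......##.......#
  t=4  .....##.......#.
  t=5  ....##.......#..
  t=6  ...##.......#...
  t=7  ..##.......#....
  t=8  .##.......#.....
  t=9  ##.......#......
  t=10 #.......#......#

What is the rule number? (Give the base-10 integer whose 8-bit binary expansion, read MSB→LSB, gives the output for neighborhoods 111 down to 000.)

10

  ### -> .   bit 7 = 0  t=0,i=10
  ##. -> .   bit 6 = 0  t=0,i=12
  #.# -> .   bit 5 = 0  t=0,i=13
  #.. -> .   bit 4 = 0  t=0,i=3
  .## -> #   bit 3 = 1  t=0,i=9
  .#. -> .   bit 2 = 0  t=0,i=2
  ..# -> #   bit 1 = 1  t=0,i=1
  ... -> .   bit 0 = 0  t=0,i=0
  bits 00001010 = 10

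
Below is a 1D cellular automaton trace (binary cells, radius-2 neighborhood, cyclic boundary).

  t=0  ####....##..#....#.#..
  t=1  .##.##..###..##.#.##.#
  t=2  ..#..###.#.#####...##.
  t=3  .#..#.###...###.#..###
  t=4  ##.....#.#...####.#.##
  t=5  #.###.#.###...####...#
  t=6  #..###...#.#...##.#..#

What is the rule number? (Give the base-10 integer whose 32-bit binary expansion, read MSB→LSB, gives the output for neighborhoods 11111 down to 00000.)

  #####|#  b31=1 t=2,i=13
  ####.|#  b30=1 t=0,i=2
  ###.#|#  b29=1 t=2,i=7
  ###..|.  b28=0 t=0,i=3
  ##.##|.  b27=0 t=1,i=3
  ##.#.|#  b26=1 t=1,i=15
  ##..#|#  b25=1 t=0,i=10
  ##...|#  b24=1 t=0,i=4
  #.###|.  b23=0 t=2,i=11
  #.##.|.  b22=0 t=1,i=1
  #.#.#|.  b21=0 t=1,i=16
  #.#..|#  b20=1 t=0,i=19
  #..##|#  b19=1 t=0,i=21
  #..#.|.  b18=0 t=0,i=11
  #...#|.  b17=0 t=2,i=0
  #....|#  b16=1 t=0,i=5
  .####|#  b15=1 t=0,i=1
  .###.|#  b14=1 t=1,i=9
  .##.#|#  b13=1 t=1,i=2
  .##..|#  b12=1 t=0,i=9
  .#.##|.  b11=0 t=1,i=0
  .#.#.|#  b10=1 t=0,i=18
  .#..#|.  b9=0 t=0,i=20
  .#...|#  b8=1 t=0,i=13
  ..###|.  b7=0 t=0,i=0
  ..##.|#  b6=1 t=0,i=8
  ..#.#|.  b5=0 t=0,i=17
  ..#..|.  b4=0 t=0,i=12
  ...##|.  b3=0 t=0,i=7
  ...#.|#  b2=1 t=0,i=16
  ....#|.  b1=0 t=0,i=6
  .....|#  b0=1 t=4,i=4
  bits 11100111000110011111010101000101 = 3877238085

3877238085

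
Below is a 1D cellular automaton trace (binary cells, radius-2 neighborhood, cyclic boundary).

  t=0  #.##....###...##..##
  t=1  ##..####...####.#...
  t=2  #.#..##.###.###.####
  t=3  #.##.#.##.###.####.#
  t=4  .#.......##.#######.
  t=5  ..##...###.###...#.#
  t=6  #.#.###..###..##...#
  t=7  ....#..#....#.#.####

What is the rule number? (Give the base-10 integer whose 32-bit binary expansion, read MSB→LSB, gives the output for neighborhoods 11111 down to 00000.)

1804829514

  nb #####: next=.  (t=2,i=18, bit31=0)
  nb ####.: next=#  (t=1,i=6, bit30=1)
  nb ###.#: next=#  (t=0,i=0, bit29=1)
  nb ###..: next=.  (t=0,i=10, bit28=0)
  nb ##.##: next=#  (t=0,i=1, bit27=1)
  nb ##.#.: next=.  (t=1,i=15, bit26=0)
  nb ##..#: next=#  (t=0,i=16, bit25=1)
  nb ##...: next=#  (t=0,i=4, bit24=1)
  nb #.###: next=#  (t=2,i=8, bit23=1)
  nb #.##.: next=.  (t=0,i=2, bit22=0)
  nb #.#.#: next=.  (t=3,i=5, bit21=0)
  nb #.#..: next=#  (t=1,i=16, bit20=1)
  nb #..##: next=.  (t=0,i=17, bit19=0)
  nb #..#.: next=.  (t=4,i=0, bit18=0)
  nb #...#: next=#  (t=0,i=12, bit17=1)
  nb #....: next=#  (t=0,i=5, bit16=1)
  nb .####: next=#  (t=1,i=5, bit15=1)
  nb .###.: next=.  (t=0,i=9, bit14=0)
  nb .##.#: next=.  (t=2,i=6, bit13=0)
  nb .##..: next=.  (t=0,i=3, bit12=0)
  nb .#.##: next=.  (t=3,i=6, bit11=0)
  nb .#.#.: next=.  (t=5,i=18, bit10=0)
  nb .#..#: next=#  (t=2,i=3, bit9=1)
  nb .#...: next=#  (t=1,i=17, bit8=1)
  nb ..###: next=.  (t=0,i=8, bit7=0)
  nb ..##.: next=#  (t=0,i=14, bit6=1)
  nb ..#.#: next=.  (t=5,i=17, bit5=0)
  nb ..#..: next=.  (t=4,i=1, bit4=0)
  nb ...##: next=#  (t=0,i=7, bit3=1)
  nb ...#.: next=.  (t=5,i=16, bit2=0)
  nb ....#: next=#  (t=0,i=6, bit1=1)
  nb .....: next=.  (t=4,i=4, bit0=0)
  bits 01101011100100111000001101001010 = 1804829514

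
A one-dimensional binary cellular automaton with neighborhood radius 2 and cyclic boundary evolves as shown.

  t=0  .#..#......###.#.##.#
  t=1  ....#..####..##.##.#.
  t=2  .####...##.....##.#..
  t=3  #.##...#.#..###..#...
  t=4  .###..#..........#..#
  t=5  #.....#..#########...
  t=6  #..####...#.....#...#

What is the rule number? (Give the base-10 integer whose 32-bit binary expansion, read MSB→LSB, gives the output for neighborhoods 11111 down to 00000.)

  #####|.  b31=0 t=5,i=11
  ####.|#  b30=1 t=1,i=9
  ###.#|#  b29=1 t=0,i=13
  ###..|.  b28=0 t=1,i=10
  ##.##|#  b27=1 t=1,i=15
  ##.#.|#  b26=1 t=0,i=14
  ##..#|.  b25=0 t=1,i=11
  ##...|.  b24=0 t=2,i=5
  #.###|.  b23=0 t=4,i=1
  #.##.|#  b22=1 t=0,i=17
  #.#.#|.  b21=0 t=0,i=15
  #.#..|.  b20=0 t=0,i=1
  #..##|.  b19=0 t=1,i=6
  #..#.|.  b18=0 t=0,i=3
  #...#|.  b17=0 t=2,i=6
  #....|.  b16=0 t=0,i=6
  .####|#  b15=1 t=1,i=8
  .###.|.  b14=0 t=0,i=12
  .##.#|.  b13=0 t=0,i=18
  .##..|#  b12=1 t=2,i=9
  .#.##|#  b11=1 t=0,i=16
  .#.#.|.  b10=0 t=0,i=0
  .#..#|.  b9=0 t=0,i=2
  .#...|.  b8=0 t=0,i=5
  ..###|.  b7=0 t=0,i=11
  ..##.|.  b6=0 t=1,i=13
  ..#.#|.  b5=0 t=3,i=0
  ..#..|#  b4=1 t=0,i=4
  ...##|#  b3=1 t=0,i=10
  ...#.|#  b2=1 t=1,i=3
  ....#|#  b1=1 t=0,i=9
  .....|#  b0=1 t=0,i=7
  bits 01101100010000001001100000011111 = 1816172575

1816172575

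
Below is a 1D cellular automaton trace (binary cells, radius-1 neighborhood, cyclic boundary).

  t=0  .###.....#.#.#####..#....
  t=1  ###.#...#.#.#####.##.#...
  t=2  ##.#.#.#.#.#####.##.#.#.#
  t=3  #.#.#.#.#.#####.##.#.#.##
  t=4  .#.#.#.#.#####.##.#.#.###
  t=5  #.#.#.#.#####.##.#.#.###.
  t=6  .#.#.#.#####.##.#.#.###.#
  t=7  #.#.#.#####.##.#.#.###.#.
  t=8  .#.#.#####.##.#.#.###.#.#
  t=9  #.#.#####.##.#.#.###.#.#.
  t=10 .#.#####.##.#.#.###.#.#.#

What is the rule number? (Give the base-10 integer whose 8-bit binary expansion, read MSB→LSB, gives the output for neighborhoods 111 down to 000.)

186

  ###|#  b7=1 t=0,i=2
  ##.|.  b6=0 t=0,i=3
  #.#|#  b5=1 t=0,i=10
  #..|#  b4=1 t=0,i=4
  .##|#  b3=1 t=0,i=1
  .#.|.  b2=0 t=0,i=9
  ..#|#  b1=1 t=0,i=0
  ...|.  b0=0 t=0,i=5
  bits 10111010 = 186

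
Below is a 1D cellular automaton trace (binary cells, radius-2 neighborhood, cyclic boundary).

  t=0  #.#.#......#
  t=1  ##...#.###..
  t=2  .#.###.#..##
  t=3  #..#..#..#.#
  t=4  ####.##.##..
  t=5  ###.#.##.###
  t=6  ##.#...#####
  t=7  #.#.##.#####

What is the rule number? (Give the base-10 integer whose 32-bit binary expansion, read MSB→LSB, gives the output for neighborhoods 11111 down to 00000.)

  #####|#  b31=1 t=5,i=0
  ####.|#  b30=1 t=4,i=2
  ###.#|.  b29=0 t=2,i=5
  ###..|.  b28=0 t=1,i=9
  ##.##|#  b27=1 t=4,i=4
  ##.#.|#  b26=1 t=0,i=1
  ##..#|#  b25=1 t=1,i=10
  ##...|.  b24=0 t=1,i=2
  #.###|#  b23=1 t=1,i=7
  #.##.|.  b22=0 t=3,i=11
  #.#.#|.  b21=0 t=0,i=2
  #.#..|.  b20=0 t=0,i=4
  #..##|#  b19=1 t=1,i=11
  #..#.|#  b18=1 t=3,i=2
  #...#|#  b17=1 t=1,i=3
  #....|.  b16=0 t=0,i=6
  .####|#  b15=1 t=4,i=1
  .###.|.  b14=0 t=1,i=8
  .##.#|#  b13=1 t=0,i=0
  .##..|#  b12=1 t=1,i=1
  .#.##|.  b11=0 t=1,i=6
  .#.#.|.  b10=0 t=0,i=3
  .#..#|.  b9=0 t=2,i=8
  .#...|#  b8=1 t=0,i=5
  ..###|#  b7=1 t=4,i=0
  ..##.|.  b6=0 t=0,i=11
  ..#.#|#  b5=1 t=1,i=5
  ..#..|#  b4=1 t=3,i=3
  ...##|.  b3=0 t=0,i=10
  ...#.|#  b2=1 t=1,i=4
  ....#|#  b1=1 t=0,i=9
  .....|#  b0=1 t=0,i=7
  bits 11001110100011101011000110110111 = 3465458103

3465458103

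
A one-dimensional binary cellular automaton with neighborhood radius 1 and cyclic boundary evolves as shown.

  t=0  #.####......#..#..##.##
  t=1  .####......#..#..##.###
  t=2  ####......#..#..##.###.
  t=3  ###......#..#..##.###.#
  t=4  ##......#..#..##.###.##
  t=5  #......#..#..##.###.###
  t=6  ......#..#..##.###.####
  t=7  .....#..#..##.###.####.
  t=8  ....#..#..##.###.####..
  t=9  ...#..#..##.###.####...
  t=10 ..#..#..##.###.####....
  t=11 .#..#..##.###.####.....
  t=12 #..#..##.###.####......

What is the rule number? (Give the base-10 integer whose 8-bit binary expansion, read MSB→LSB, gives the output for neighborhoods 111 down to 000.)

  ###|#  b7=1 t=0,i=3
  ##.|.  b6=0 t=0,i=0
  #.#|#  b5=1 t=0,i=1
  #..|.  b4=0 t=0,i=6
  .##|#  b3=1 t=0,i=2
  .#.|.  b2=0 t=0,i=12
  ..#|#  b1=1 t=0,i=11
  ...|.  b0=0 t=0,i=7
  bits 10101010 = 170

170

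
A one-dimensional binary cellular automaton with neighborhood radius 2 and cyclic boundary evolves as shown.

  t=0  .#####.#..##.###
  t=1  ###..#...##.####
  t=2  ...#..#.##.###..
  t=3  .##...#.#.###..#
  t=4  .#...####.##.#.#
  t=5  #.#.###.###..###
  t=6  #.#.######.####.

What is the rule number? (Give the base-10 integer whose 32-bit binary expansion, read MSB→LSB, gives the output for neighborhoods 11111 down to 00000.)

  #####|.  b31=0 t=0,i=3
  ####.|.  b30=0 t=0,i=4
  ###.#|#  b29=1 t=0,i=5
  ###..|.  b28=0 t=1,i=2
  ##.##|#  b27=1 t=0,i=0
  ##.#.|.  b26=0 t=0,i=6
  ##..#|#  b25=1 t=1,i=3
  ##...|.  b24=0 t=2,i=14
  #.###|#  b23=1 t=0,i=1
  #.##.|#  b22=1 t=2,i=8
  #.#.#|#  b21=1 t=3,i=8
  #.#..|.  b20=0 t=0,i=7
  #..##|#  b19=1 t=0,i=9
  #..#.|.  b18=0 t=1,i=4
  #...#|.  b17=0 t=1,i=7
  #....|#  b16=1 t=2,i=15
  .####|#  b15=1 t=0,i=2
  .###.|#  b14=1 t=0,i=14
  .##.#|.  b13=0 t=0,i=11
  .##..|.  b12=0 t=3,i=2
  .#.##|.  b11=0 t=2,i=7
  .#.#.|#  b10=1 t=3,i=7
  .#..#|.  b9=0 t=0,i=8
  .#...|#  b8=1 t=1,i=6
  ..###|#  b7=1 t=4,i=5
  ..##.|#  b6=1 t=0,i=10
  ..#.#|#  b5=1 t=2,i=6
  ..#..|.  b4=0 t=1,i=5
  ...##|#  b3=1 t=1,i=8
  ...#.|#  b2=1 t=2,i=2
  ....#|#  b1=1 t=2,i=1
  .....|.  b0=0 t=2,i=0
  bits 00101010111010011100010111101110 = 719963630

719963630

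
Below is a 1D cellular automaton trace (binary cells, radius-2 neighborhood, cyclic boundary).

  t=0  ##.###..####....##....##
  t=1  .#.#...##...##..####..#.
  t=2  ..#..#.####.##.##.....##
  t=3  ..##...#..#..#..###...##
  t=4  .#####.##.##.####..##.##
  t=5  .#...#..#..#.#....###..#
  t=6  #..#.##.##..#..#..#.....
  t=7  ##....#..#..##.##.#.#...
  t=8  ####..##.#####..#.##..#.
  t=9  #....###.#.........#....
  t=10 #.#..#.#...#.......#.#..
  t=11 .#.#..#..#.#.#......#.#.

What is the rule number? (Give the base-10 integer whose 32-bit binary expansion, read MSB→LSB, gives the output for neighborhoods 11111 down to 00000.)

  nb #####: next=.  (t=4,i=3, bit31=0)
  nb ####.: next=.  (t=0,i=0, bit30=0)
  nb ###.#: next=#  (t=0,i=1, bit29=1)
  nb ###..: next=.  (t=0,i=5, bit28=0)
  nb ##.##: next=.  (t=0,i=2, bit27=0)
  nb ##.#.: next=.  (t=7,i=17, bit26=0)
  nb ##..#: next=.  (t=0,i=6, bit25=0)
  nb ##...: next=#  (t=0,i=12, bit24=1)
  nb #.###: next=#  (t=0,i=3, bit23=1)
  nb #.##.: next=.  (t=2,i=12, bit22=0)
  nb #.#.#: next=#  (t=7,i=18, bit21=1)
  nb #.#..: next=.  (t=1,i=3, bit20=0)
  nb #..##: next=#  (t=0,i=7, bit19=1)
  nb #..#.: next=.  (t=1,i=0, bit18=0)
  nb #...#: next=#  (t=1,i=5, bit17=1)
  nb #....: next=#  (t=0,i=13, bit16=1)
  nb .####: next=.  (t=0,i=9, bit15=0)
  nb .###.: next=.  (t=0,i=4, bit14=0)
  nb .##.#: next=#  (t=2,i=13, bit13=1)
  nb .##..: next=#  (t=0,i=17, bit12=1)
  nb .#.##: next=.  (t=2,i=6, bit11=0)
  nb .#.#.: next=#  (t=1,i=2, bit10=1)
  nb .#..#: next=#  (t=1,i=23, bit9=1)
  nb .#...: next=.  (t=1,i=4, bit8=0)
  nb ..###: next=#  (t=0,i=8, bit7=1)
  nb ..##.: next=#  (t=0,i=16, bit6=1)
  nb ..#.#: next=.  (t=1,i=1, bit5=0)
  nb ..#..: next=#  (t=1,i=22, bit4=1)
  nb ...##: next=.  (t=0,i=15, bit3=0)
  nb ...#.: next=.  (t=3,i=6, bit2=0)
  nb ....#: next=.  (t=0,i=14, bit1=0)
  nb .....: next=.  (t=2,i=19, bit0=0)
  bits 00100001101010110011011011010000 = 564868816

564868816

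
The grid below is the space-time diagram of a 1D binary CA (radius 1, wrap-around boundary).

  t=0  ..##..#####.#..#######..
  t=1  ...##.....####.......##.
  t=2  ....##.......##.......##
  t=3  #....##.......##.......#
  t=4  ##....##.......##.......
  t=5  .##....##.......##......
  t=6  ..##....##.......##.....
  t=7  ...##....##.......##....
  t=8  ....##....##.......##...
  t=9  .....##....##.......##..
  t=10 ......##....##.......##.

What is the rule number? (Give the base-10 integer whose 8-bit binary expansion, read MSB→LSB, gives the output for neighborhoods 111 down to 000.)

  ###|.  b7=0 t=0,i=7
  ##.|#  b6=1 t=0,i=3
  #.#|#  b5=1 t=0,i=11
  #..|#  b4=1 t=0,i=4
  .##|.  b3=0 t=0,i=2
  .#.|#  b2=1 t=0,i=12
  ..#|.  b1=0 t=0,i=1
  ...|.  b0=0 t=0,i=0
  bits 01110100 = 116

116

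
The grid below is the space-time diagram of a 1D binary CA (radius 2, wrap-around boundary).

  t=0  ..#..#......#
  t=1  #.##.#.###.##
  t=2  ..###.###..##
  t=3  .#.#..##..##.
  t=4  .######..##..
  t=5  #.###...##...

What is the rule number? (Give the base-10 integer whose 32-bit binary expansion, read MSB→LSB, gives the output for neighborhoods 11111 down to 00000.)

  #####|#  b31=1 t=4,i=3
  ####.|.  b30=0 t=4,i=5
  ###.#|.  b29=0 t=1,i=0
  ###..|.  b28=0 t=2,i=8
  ##.##|.  b27=0 t=1,i=1
  ##.#.|#  b26=1 t=1,i=4
  ##..#|.  b25=0 t=2,i=0
  ##...|.  b24=0 t=4,i=11
  #.###|#  b23=1 t=1,i=7
  #.##.|#  b22=1 t=1,i=2
  #.#.#|.  b21=0 t=1,i=5
  #.#..|#  b20=1 t=3,i=3
  #..##|#  b19=1 t=2,i=1
  #..#.|.  b18=0 t=0,i=1
  #...#|.  b17=0 t=4,i=12
  #....|#  b16=1 t=0,i=7
  .####|#  b15=1 t=4,i=2
  .###.|#  b14=1 t=1,i=8
  .##.#|#  b13=1 t=1,i=3
  .##..|.  b12=0 t=2,i=12
  .#.##|#  b11=1 t=1,i=6
  .#.#.|#  b10=1 t=3,i=2
  .#..#|#  b9=1 t=0,i=0
  .#...|.  b8=0 t=0,i=6
  ..###|.  b7=0 t=2,i=2
  ..##.|#  b6=1 t=2,i=11
  ..#.#|#  b5=1 t=3,i=1
  ..#..|#  b4=1 t=0,i=2
  ...##|#  b3=1 t=4,i=0
  ...#.|#  b2=1 t=0,i=11
  ....#|.  b1=0 t=0,i=10
  .....|#  b0=1 t=0,i=8
  bits 10000100110110011110111001111101 = 2228874877

2228874877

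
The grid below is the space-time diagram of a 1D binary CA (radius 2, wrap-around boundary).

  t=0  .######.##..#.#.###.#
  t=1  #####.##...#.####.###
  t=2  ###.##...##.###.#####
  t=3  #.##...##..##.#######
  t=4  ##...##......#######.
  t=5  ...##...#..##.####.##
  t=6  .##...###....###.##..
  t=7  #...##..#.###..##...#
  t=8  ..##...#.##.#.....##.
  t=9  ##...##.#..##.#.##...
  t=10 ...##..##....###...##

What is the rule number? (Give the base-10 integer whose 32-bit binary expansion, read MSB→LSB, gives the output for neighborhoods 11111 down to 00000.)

  nb #####: next=#  (t=0,i=3, bit31=1)
  nb ####.: next=.  (t=0,i=5, bit30=0)
  nb ###.#: next=#  (t=0,i=6, bit29=1)
  nb ###..: next=#  (t=6,i=8, bit28=1)
  nb ##.##: next=#  (t=0,i=7, bit27=1)
  nb ##.#.: next=#  (t=0,i=19, bit26=1)
  nb ##..#: next=.  (t=0,i=10, bit25=0)
  nb ##...: next=.  (t=1,i=8, bit24=0)
  nb #.###: next=#  (t=0,i=1, bit23=1)
  nb #.##.: next=.  (t=0,i=8, bit22=0)
  nb #.#.#: next=#  (t=0,i=14, bit21=1)
  nb #.#..: next=#  (t=8,i=12, bit20=1)
  nb #..##: next=.  (t=3,i=10, bit19=0)
  nb #..#.: next=#  (t=0,i=11, bit18=1)
  nb #...#: next=#  (t=1,i=9, bit17=1)
  nb #....: next=#  (t=4,i=8, bit16=1)
  nb .####: next=#  (t=0,i=2, bit15=1)
  nb .###.: next=.  (t=0,i=17, bit14=0)
  nb .##.#: next=.  (t=2,i=10, bit13=0)
  nb .##..: next=.  (t=0,i=9, bit12=0)
  nb .#.##: next=#  (t=0,i=0, bit11=1)
  nb .#.#.: next=#  (t=0,i=13, bit10=1)
  nb .#..#: next=.  (t=5,i=9, bit9=0)
  nb .#...: next=.  (t=8,i=13, bit8=0)
  nb ..###: next=.  (t=4,i=13, bit7=0)
  nb ..##.: next=.  (t=2,i=9, bit6=0)
  nb ..#.#: next=.  (t=0,i=12, bit5=0)
  nb ..#..: next=#  (t=5,i=8, bit4=1)
  nb ...##: next=#  (t=2,i=8, bit3=1)
  nb ...#.: next=#  (t=1,i=10, bit2=1)
  nb ....#: next=#  (t=4,i=11, bit1=1)
  nb .....: next=.  (t=4,i=9, bit0=0)
  bits 10111100101101111000110000011110 = 3166145566

3166145566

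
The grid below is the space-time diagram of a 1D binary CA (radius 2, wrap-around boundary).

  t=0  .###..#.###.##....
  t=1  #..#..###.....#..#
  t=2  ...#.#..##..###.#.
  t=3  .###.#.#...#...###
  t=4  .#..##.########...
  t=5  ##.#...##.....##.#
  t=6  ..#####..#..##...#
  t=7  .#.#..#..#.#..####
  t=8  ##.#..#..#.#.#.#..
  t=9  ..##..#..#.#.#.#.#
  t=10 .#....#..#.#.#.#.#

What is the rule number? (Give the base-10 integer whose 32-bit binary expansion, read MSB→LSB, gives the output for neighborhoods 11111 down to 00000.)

  nb #####: next=.  (t=4,i=9, bit31=0)
  nb ####.: next=.  (t=4,i=13, bit30=0)
  nb ###.#: next=.  (t=0,i=10, bit29=0)
  nb ###..: next=#  (t=0,i=3, bit28=1)
  nb ##.##: next=.  (t=0,i=11, bit27=0)
  nb ##.#.: next=#  (t=2,i=15, bit26=1)
  nb ##..#: next=.  (t=0,i=4, bit25=0)
  nb ##...: next=#  (t=0,i=14, bit24=1)
  nb #.###: next=#  (t=0,i=8, bit23=1)
  nb #.##.: next=.  (t=0,i=12, bit22=0)
  nb #.#.#: next=#  (t=3,i=5, bit21=1)
  nb #.#..: next=#  (t=2,i=5, bit20=1)
  nb #..##: next=#  (t=1,i=5, bit19=1)
  nb #..#.: next=.  (t=0,i=5, bit18=0)
  nb #...#: next=#  (t=3,i=9, bit17=1)
  nb #....: next=.  (t=0,i=15, bit16=0)
  nb .####: next=#  (t=4,i=8, bit15=1)
  nb .###.: next=.  (t=0,i=2, bit14=0)
  nb .##.#: next=.  (t=4,i=5, bit13=0)
  nb .##..: next=.  (t=0,i=13, bit12=0)
  nb .#.##: next=#  (t=0,i=7, bit11=1)
  nb .#.#.: next=.  (t=2,i=4, bit10=0)
  nb .#..#: next=.  (t=1,i=4, bit9=0)
  nb .#...: next=#  (t=2,i=17, bit8=1)
  nb ..###: next=.  (t=0,i=1, bit7=0)
  nb ..##.: next=.  (t=1,i=17, bit6=0)
  nb ..#.#: next=#  (t=0,i=6, bit5=1)
  nb ..#..: next=#  (t=1,i=3, bit4=1)
  nb ...##: next=#  (t=0,i=0, bit3=1)
  nb ...#.: next=#  (t=1,i=13, bit2=1)
  nb ....#: next=#  (t=0,i=17, bit1=1)
  nb .....: next=.  (t=0,i=16, bit0=0)
  bits 00010101101110101000100100111110 = 364546366

364546366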